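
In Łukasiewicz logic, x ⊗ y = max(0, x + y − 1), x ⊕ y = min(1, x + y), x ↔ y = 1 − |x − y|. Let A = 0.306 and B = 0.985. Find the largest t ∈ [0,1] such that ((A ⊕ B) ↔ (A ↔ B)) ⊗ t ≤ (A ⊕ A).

1.000

A ⊕ B = min(1, 0.306 + 0.985) = min(1, 1.291) = 1.000
A ↔ B = 1 − |0.306 − 0.985| = 1 − 0.679 = 0.321
(A ⊕ B) ↔ (A ↔ B) = 1 − |1.000 − 0.321| = 1 − 0.679 = 0.321
So the left factor is (A ⊕ B) ↔ (A ↔ B) = 0.321.
A ⊕ A = min(1, 0.306 + 0.306) = min(1, 0.612) = 0.612
So the right-hand bound is A ⊕ A = 0.612.
The residuum of the Łukasiewicz t-norm gives the supremum: min(1, 1 − 0.321 + 0.612).
1 − 0.321 + 0.612 = 1.291, so t = min(1, 1.291) = 1.000.
Check: 0.321 ⊗ 1.000 = max(0, 0.321) = 0.321 ≤ 0.612.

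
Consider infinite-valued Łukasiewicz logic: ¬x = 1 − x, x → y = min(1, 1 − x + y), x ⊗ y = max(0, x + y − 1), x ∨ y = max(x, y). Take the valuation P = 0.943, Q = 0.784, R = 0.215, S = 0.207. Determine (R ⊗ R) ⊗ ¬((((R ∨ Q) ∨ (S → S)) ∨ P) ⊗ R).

0.000

R ⊗ R = max(0, 0.215 + 0.215 − 1) = max(0, -0.570) = 0.000
R ∨ Q = max(0.215, 0.784) = 0.784
S → S = min(1, 1 − 0.207 + 0.207) = min(1, 1.000) = 1.000
(R ∨ Q) ∨ (S → S) = max(0.784, 1.000) = 1.000
((R ∨ Q) ∨ (S → S)) ∨ P = max(1.000, 0.943) = 1.000
(((R ∨ Q) ∨ (S → S)) ∨ P) ⊗ R = max(0, 1.000 + 0.215 − 1) = max(0, 0.215) = 0.215
¬((((R ∨ Q) ∨ (S → S)) ∨ P) ⊗ R) = 1 − 0.215 = 0.785
(R ⊗ R) ⊗ ¬((((R ∨ Q) ∨ (S → S)) ∨ P) ⊗ R) = max(0, 0.000 + 0.785 − 1) = max(0, -0.215) = 0.000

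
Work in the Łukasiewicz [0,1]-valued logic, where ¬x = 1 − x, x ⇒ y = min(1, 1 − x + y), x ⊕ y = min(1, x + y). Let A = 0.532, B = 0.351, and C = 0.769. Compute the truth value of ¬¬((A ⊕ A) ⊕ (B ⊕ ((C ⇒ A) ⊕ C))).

A ⊕ A = min(1, 0.532 + 0.532) = min(1, 1.064) = 1.000
C ⇒ A = min(1, 1 − 0.769 + 0.532) = min(1, 0.763) = 0.763
(C ⇒ A) ⊕ C = min(1, 0.763 + 0.769) = min(1, 1.532) = 1.000
B ⊕ ((C ⇒ A) ⊕ C) = min(1, 0.351 + 1.000) = min(1, 1.351) = 1.000
(A ⊕ A) ⊕ (B ⊕ ((C ⇒ A) ⊕ C)) = min(1, 1.000 + 1.000) = min(1, 2.000) = 1.000
¬((A ⊕ A) ⊕ (B ⊕ ((C ⇒ A) ⊕ C))) = 1 − 1.000 = 0.000
¬¬((A ⊕ A) ⊕ (B ⊕ ((C ⇒ A) ⊕ C))) = 1 − 0.000 = 1.000

1.000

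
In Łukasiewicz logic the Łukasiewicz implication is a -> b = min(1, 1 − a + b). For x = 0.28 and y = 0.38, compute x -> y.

x -> y = min(1, 1 − 0.28 + 0.38) = min(1, 1.10) = 1.00
For comparison, the Gödel implication (1 if a ≤ b else b) would give 1.00.

1.00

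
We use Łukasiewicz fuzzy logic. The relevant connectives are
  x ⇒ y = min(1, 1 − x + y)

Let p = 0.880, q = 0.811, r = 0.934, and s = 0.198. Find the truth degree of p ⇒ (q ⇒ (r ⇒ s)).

r ⇒ s = min(1, 1 − 0.934 + 0.198) = min(1, 0.264) = 0.264
q ⇒ (r ⇒ s) = min(1, 1 − 0.811 + 0.264) = min(1, 0.453) = 0.453
p ⇒ (q ⇒ (r ⇒ s)) = min(1, 1 − 0.880 + 0.453) = min(1, 0.573) = 0.573

0.573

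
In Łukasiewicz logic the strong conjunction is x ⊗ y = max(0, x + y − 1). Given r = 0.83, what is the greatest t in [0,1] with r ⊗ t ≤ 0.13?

The residuum of the Łukasiewicz t-norm gives the supremum: min(1, 1 − 0.83 + 0.13).
1 − 0.83 + 0.13 = 0.30, so t = min(1, 0.30) = 0.30.
Check: 0.83 ⊗ 0.30 = max(0, 0.13) = 0.13 ≤ 0.13.

0.30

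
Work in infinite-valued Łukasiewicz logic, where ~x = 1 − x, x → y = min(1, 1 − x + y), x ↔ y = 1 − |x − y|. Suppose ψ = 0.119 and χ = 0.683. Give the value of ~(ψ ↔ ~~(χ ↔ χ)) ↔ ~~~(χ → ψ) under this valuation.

χ ↔ χ = 1 − |0.683 − 0.683| = 1 − 0.000 = 1.000
~(χ ↔ χ) = 1 − 1.000 = 0.000
~~(χ ↔ χ) = 1 − 0.000 = 1.000
ψ ↔ ~~(χ ↔ χ) = 1 − |0.119 − 1.000| = 1 − 0.881 = 0.119
~(ψ ↔ ~~(χ ↔ χ)) = 1 − 0.119 = 0.881
χ → ψ = min(1, 1 − 0.683 + 0.119) = min(1, 0.436) = 0.436
~(χ → ψ) = 1 − 0.436 = 0.564
~~(χ → ψ) = 1 − 0.564 = 0.436
~~~(χ → ψ) = 1 − 0.436 = 0.564
~(ψ ↔ ~~(χ ↔ χ)) ↔ ~~~(χ → ψ) = 1 − |0.881 − 0.564| = 1 − 0.317 = 0.683

0.683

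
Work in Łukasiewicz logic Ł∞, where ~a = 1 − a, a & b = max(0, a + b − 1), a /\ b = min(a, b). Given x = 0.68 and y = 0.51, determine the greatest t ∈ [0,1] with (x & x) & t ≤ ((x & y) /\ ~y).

0.83

x & x = max(0, 0.68 + 0.68 − 1) = max(0, 0.36) = 0.36
So the left factor is x & x = 0.36.
x & y = max(0, 0.68 + 0.51 − 1) = max(0, 0.19) = 0.19
~y = 1 − 0.51 = 0.49
(x & y) /\ ~y = min(0.19, 0.49) = 0.19
So the right-hand bound is (x & y) /\ ~y = 0.19.
The residuum of the Łukasiewicz t-norm gives the supremum: min(1, 1 − 0.36 + 0.19).
1 − 0.36 + 0.19 = 0.83, so t = min(1, 0.83) = 0.83.
Check: 0.36 & 0.83 = max(0, 0.19) = 0.19 ≤ 0.19.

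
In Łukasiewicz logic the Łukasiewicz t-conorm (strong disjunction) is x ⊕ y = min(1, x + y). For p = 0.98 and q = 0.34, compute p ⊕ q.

p ⊕ q = min(1, 0.98 + 0.34) = min(1, 1.32) = 1.00
For comparison, the Gödel t-conorm max(x, y) would give 0.98.

1.00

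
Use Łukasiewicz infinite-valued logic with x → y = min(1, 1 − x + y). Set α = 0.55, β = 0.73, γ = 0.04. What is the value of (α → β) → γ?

α → β = min(1, 1 − 0.55 + 0.73) = min(1, 1.18) = 1.00
(α → β) → γ = min(1, 1 − 1.00 + 0.04) = min(1, 0.04) = 0.04

0.04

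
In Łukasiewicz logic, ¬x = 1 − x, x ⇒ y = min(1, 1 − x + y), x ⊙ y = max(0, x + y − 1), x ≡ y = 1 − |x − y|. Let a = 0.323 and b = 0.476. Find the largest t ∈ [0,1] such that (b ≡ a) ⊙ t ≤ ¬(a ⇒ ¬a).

b ≡ a = 1 − |0.476 − 0.323| = 1 − 0.153 = 0.847
So the left factor is b ≡ a = 0.847.
¬a = 1 − 0.323 = 0.677
a ⇒ ¬a = min(1, 1 − 0.323 + 0.677) = min(1, 1.354) = 1.000
¬(a ⇒ ¬a) = 1 − 1.000 = 0.000
So the right-hand bound is ¬(a ⇒ ¬a) = 0.000.
The residuum of the Łukasiewicz t-norm gives the supremum: min(1, 1 − 0.847 + 0.000).
1 − 0.847 + 0.000 = 0.153, so t = min(1, 0.153) = 0.153.
Check: 0.847 ⊙ 0.153 = max(0, 0.000) = 0.000 ≤ 0.000.

0.153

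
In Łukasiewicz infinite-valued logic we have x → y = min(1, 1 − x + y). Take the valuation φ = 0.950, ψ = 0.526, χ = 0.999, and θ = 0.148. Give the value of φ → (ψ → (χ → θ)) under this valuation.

χ → θ = min(1, 1 − 0.999 + 0.148) = min(1, 0.149) = 0.149
ψ → (χ → θ) = min(1, 1 − 0.526 + 0.149) = min(1, 0.623) = 0.623
φ → (ψ → (χ → θ)) = min(1, 1 − 0.950 + 0.623) = min(1, 0.673) = 0.673

0.673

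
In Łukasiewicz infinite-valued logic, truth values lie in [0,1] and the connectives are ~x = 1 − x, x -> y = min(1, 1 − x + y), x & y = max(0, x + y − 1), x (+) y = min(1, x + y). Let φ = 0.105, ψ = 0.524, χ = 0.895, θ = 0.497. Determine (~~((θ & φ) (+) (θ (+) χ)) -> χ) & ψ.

θ & φ = max(0, 0.497 + 0.105 − 1) = max(0, -0.398) = 0.000
θ (+) χ = min(1, 0.497 + 0.895) = min(1, 1.392) = 1.000
(θ & φ) (+) (θ (+) χ) = min(1, 0.000 + 1.000) = min(1, 1.000) = 1.000
~((θ & φ) (+) (θ (+) χ)) = 1 − 1.000 = 0.000
~~((θ & φ) (+) (θ (+) χ)) = 1 − 0.000 = 1.000
~~((θ & φ) (+) (θ (+) χ)) -> χ = min(1, 1 − 1.000 + 0.895) = min(1, 0.895) = 0.895
(~~((θ & φ) (+) (θ (+) χ)) -> χ) & ψ = max(0, 0.895 + 0.524 − 1) = max(0, 0.419) = 0.419

0.419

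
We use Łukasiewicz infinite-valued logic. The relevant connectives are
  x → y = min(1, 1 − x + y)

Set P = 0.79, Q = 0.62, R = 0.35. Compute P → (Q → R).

Q → R = min(1, 1 − 0.62 + 0.35) = min(1, 0.73) = 0.73
P → (Q → R) = min(1, 1 − 0.79 + 0.73) = min(1, 0.94) = 0.94

0.94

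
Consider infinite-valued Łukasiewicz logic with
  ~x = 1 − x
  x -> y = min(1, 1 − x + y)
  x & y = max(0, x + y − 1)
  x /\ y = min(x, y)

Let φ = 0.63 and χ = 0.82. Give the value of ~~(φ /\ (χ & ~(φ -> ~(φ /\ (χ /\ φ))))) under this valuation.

χ /\ φ = min(0.82, 0.63) = 0.63
φ /\ (χ /\ φ) = min(0.63, 0.63) = 0.63
~(φ /\ (χ /\ φ)) = 1 − 0.63 = 0.37
φ -> ~(φ /\ (χ /\ φ)) = min(1, 1 − 0.63 + 0.37) = min(1, 0.74) = 0.74
~(φ -> ~(φ /\ (χ /\ φ))) = 1 − 0.74 = 0.26
χ & ~(φ -> ~(φ /\ (χ /\ φ))) = max(0, 0.82 + 0.26 − 1) = max(0, 0.08) = 0.08
φ /\ (χ & ~(φ -> ~(φ /\ (χ /\ φ)))) = min(0.63, 0.08) = 0.08
~(φ /\ (χ & ~(φ -> ~(φ /\ (χ /\ φ))))) = 1 − 0.08 = 0.92
~~(φ /\ (χ & ~(φ -> ~(φ /\ (χ /\ φ))))) = 1 − 0.92 = 0.08

0.08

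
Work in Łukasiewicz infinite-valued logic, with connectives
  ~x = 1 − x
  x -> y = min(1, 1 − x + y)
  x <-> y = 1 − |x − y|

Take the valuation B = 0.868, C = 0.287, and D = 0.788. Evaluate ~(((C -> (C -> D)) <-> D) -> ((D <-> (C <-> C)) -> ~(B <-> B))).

0.576

C -> D = min(1, 1 − 0.287 + 0.788) = min(1, 1.501) = 1.000
C -> (C -> D) = min(1, 1 − 0.287 + 1.000) = min(1, 1.713) = 1.000
(C -> (C -> D)) <-> D = 1 − |1.000 − 0.788| = 1 − 0.212 = 0.788
C <-> C = 1 − |0.287 − 0.287| = 1 − 0.000 = 1.000
D <-> (C <-> C) = 1 − |0.788 − 1.000| = 1 − 0.212 = 0.788
B <-> B = 1 − |0.868 − 0.868| = 1 − 0.000 = 1.000
~(B <-> B) = 1 − 1.000 = 0.000
(D <-> (C <-> C)) -> ~(B <-> B) = min(1, 1 − 0.788 + 0.000) = min(1, 0.212) = 0.212
((C -> (C -> D)) <-> D) -> ((D <-> (C <-> C)) -> ~(B <-> B)) = min(1, 1 − 0.788 + 0.212) = min(1, 0.424) = 0.424
~(((C -> (C -> D)) <-> D) -> ((D <-> (C <-> C)) -> ~(B <-> B))) = 1 − 0.424 = 0.576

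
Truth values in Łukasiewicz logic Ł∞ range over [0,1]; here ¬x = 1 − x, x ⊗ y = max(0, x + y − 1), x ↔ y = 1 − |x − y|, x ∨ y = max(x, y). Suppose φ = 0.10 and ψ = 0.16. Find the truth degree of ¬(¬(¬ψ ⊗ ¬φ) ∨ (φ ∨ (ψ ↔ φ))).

¬ψ = 1 − 0.16 = 0.84
¬φ = 1 − 0.10 = 0.90
¬ψ ⊗ ¬φ = max(0, 0.84 + 0.90 − 1) = max(0, 0.74) = 0.74
¬(¬ψ ⊗ ¬φ) = 1 − 0.74 = 0.26
ψ ↔ φ = 1 − |0.16 − 0.10| = 1 − 0.06 = 0.94
φ ∨ (ψ ↔ φ) = max(0.10, 0.94) = 0.94
¬(¬ψ ⊗ ¬φ) ∨ (φ ∨ (ψ ↔ φ)) = max(0.26, 0.94) = 0.94
¬(¬(¬ψ ⊗ ¬φ) ∨ (φ ∨ (ψ ↔ φ))) = 1 − 0.94 = 0.06

0.06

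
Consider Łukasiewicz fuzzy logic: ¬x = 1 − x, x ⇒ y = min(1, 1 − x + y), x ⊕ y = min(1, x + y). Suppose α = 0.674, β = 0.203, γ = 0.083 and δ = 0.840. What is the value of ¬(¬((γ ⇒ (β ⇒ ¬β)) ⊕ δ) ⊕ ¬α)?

¬β = 1 − 0.203 = 0.797
β ⇒ ¬β = min(1, 1 − 0.203 + 0.797) = min(1, 1.594) = 1.000
γ ⇒ (β ⇒ ¬β) = min(1, 1 − 0.083 + 1.000) = min(1, 1.917) = 1.000
(γ ⇒ (β ⇒ ¬β)) ⊕ δ = min(1, 1.000 + 0.840) = min(1, 1.840) = 1.000
¬((γ ⇒ (β ⇒ ¬β)) ⊕ δ) = 1 − 1.000 = 0.000
¬α = 1 − 0.674 = 0.326
¬((γ ⇒ (β ⇒ ¬β)) ⊕ δ) ⊕ ¬α = min(1, 0.000 + 0.326) = min(1, 0.326) = 0.326
¬(¬((γ ⇒ (β ⇒ ¬β)) ⊕ δ) ⊕ ¬α) = 1 − 0.326 = 0.674

0.674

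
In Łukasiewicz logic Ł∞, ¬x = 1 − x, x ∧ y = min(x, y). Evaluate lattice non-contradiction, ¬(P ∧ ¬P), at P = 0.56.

¬P = 1 − 0.56 = 0.44
P ∧ ¬P = min(0.56, 0.44) = 0.44
¬(P ∧ ¬P) = 1 − 0.44 = 0.56
(The value 0.56 < 1 shows this instance is not satisfied; not a Ł∞-tautology — its value is 1 − min(a, 1−a).)

0.56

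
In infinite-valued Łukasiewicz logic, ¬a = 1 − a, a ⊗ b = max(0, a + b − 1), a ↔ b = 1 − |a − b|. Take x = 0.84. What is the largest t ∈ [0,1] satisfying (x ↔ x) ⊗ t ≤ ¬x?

0.16

x ↔ x = 1 − |0.84 − 0.84| = 1 − 0.00 = 1.00
So the left factor is x ↔ x = 1.00.
¬x = 1 − 0.84 = 0.16
So the right-hand bound is ¬x = 0.16.
The residuum of the Łukasiewicz t-norm gives the supremum: min(1, 1 − 1.00 + 0.16).
1 − 1.00 + 0.16 = 0.16, so t = min(1, 0.16) = 0.16.
Check: 1.00 ⊗ 0.16 = max(0, 0.16) = 0.16 ≤ 0.16.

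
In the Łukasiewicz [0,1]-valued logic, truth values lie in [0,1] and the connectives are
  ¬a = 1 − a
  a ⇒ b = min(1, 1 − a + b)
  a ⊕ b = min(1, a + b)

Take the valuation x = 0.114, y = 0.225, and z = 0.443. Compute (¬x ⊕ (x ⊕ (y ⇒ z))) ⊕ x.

¬x = 1 − 0.114 = 0.886
y ⇒ z = min(1, 1 − 0.225 + 0.443) = min(1, 1.218) = 1.000
x ⊕ (y ⇒ z) = min(1, 0.114 + 1.000) = min(1, 1.114) = 1.000
¬x ⊕ (x ⊕ (y ⇒ z)) = min(1, 0.886 + 1.000) = min(1, 1.886) = 1.000
(¬x ⊕ (x ⊕ (y ⇒ z))) ⊕ x = min(1, 1.000 + 0.114) = min(1, 1.114) = 1.000

1.000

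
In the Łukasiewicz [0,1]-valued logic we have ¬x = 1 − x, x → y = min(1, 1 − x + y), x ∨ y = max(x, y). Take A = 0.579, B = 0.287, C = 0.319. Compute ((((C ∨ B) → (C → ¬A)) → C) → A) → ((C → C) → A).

0.579

C ∨ B = max(0.319, 0.287) = 0.319
¬A = 1 − 0.579 = 0.421
C → ¬A = min(1, 1 − 0.319 + 0.421) = min(1, 1.102) = 1.000
(C ∨ B) → (C → ¬A) = min(1, 1 − 0.319 + 1.000) = min(1, 1.681) = 1.000
((C ∨ B) → (C → ¬A)) → C = min(1, 1 − 1.000 + 0.319) = min(1, 0.319) = 0.319
(((C ∨ B) → (C → ¬A)) → C) → A = min(1, 1 − 0.319 + 0.579) = min(1, 1.260) = 1.000
C → C = min(1, 1 − 0.319 + 0.319) = min(1, 1.000) = 1.000
(C → C) → A = min(1, 1 − 1.000 + 0.579) = min(1, 0.579) = 0.579
((((C ∨ B) → (C → ¬A)) → C) → A) → ((C → C) → A) = min(1, 1 − 1.000 + 0.579) = min(1, 0.579) = 0.579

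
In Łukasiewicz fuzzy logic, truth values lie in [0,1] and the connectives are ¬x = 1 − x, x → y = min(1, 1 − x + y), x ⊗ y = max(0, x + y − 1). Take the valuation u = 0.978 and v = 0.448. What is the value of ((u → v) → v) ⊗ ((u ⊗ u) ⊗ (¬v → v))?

0.830

u → v = min(1, 1 − 0.978 + 0.448) = min(1, 0.470) = 0.470
(u → v) → v = min(1, 1 − 0.470 + 0.448) = min(1, 0.978) = 0.978
u ⊗ u = max(0, 0.978 + 0.978 − 1) = max(0, 0.956) = 0.956
¬v = 1 − 0.448 = 0.552
¬v → v = min(1, 1 − 0.552 + 0.448) = min(1, 0.896) = 0.896
(u ⊗ u) ⊗ (¬v → v) = max(0, 0.956 + 0.896 − 1) = max(0, 0.852) = 0.852
((u → v) → v) ⊗ ((u ⊗ u) ⊗ (¬v → v)) = max(0, 0.978 + 0.852 − 1) = max(0, 0.830) = 0.830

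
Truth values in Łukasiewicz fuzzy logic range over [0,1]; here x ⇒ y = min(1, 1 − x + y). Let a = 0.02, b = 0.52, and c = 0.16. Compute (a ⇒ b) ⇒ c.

0.16

a ⇒ b = min(1, 1 − 0.02 + 0.52) = min(1, 1.50) = 1.00
(a ⇒ b) ⇒ c = min(1, 1 − 1.00 + 0.16) = min(1, 0.16) = 0.16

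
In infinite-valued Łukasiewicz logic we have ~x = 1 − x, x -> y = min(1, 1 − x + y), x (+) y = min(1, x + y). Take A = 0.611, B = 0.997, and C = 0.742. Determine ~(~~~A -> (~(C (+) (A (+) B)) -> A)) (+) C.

~A = 1 − 0.611 = 0.389
~~A = 1 − 0.389 = 0.611
~~~A = 1 − 0.611 = 0.389
A (+) B = min(1, 0.611 + 0.997) = min(1, 1.608) = 1.000
C (+) (A (+) B) = min(1, 0.742 + 1.000) = min(1, 1.742) = 1.000
~(C (+) (A (+) B)) = 1 − 1.000 = 0.000
~(C (+) (A (+) B)) -> A = min(1, 1 − 0.000 + 0.611) = min(1, 1.611) = 1.000
~~~A -> (~(C (+) (A (+) B)) -> A) = min(1, 1 − 0.389 + 1.000) = min(1, 1.611) = 1.000
~(~~~A -> (~(C (+) (A (+) B)) -> A)) = 1 − 1.000 = 0.000
~(~~~A -> (~(C (+) (A (+) B)) -> A)) (+) C = min(1, 0.000 + 0.742) = min(1, 0.742) = 0.742

0.742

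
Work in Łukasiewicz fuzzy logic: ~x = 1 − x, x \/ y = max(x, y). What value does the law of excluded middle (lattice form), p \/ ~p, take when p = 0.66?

~p = 1 − 0.66 = 0.34
p \/ ~p = max(0.66, 0.34) = 0.66
(The value 0.66 < 1 shows this instance is not satisfied; not a Ł∞-tautology — its value is max(a, 1−a).)

0.66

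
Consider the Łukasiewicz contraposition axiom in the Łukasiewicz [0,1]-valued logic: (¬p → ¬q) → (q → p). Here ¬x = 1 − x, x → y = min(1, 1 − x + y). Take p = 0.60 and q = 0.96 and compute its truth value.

1.00

¬p = 1 − 0.60 = 0.40
¬q = 1 − 0.96 = 0.04
¬p → ¬q = min(1, 1 − 0.40 + 0.04) = min(1, 0.64) = 0.64
q → p = min(1, 1 − 0.96 + 0.60) = min(1, 0.64) = 0.64
(¬p → ¬q) → (q → p) = min(1, 1 − 0.64 + 0.64) = min(1, 1.00) = 1.00
(As expected: an axiom of Ł∞, always 1.)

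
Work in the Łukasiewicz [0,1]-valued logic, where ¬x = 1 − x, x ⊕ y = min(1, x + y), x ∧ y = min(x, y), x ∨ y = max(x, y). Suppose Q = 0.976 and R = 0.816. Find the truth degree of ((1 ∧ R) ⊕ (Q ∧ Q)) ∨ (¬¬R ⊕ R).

1.000

1 ∧ R = min(1.000, 0.816) = 0.816
Q ∧ Q = min(0.976, 0.976) = 0.976
(1 ∧ R) ⊕ (Q ∧ Q) = min(1, 0.816 + 0.976) = min(1, 1.792) = 1.000
¬R = 1 − 0.816 = 0.184
¬¬R = 1 − 0.184 = 0.816
¬¬R ⊕ R = min(1, 0.816 + 0.816) = min(1, 1.632) = 1.000
((1 ∧ R) ⊕ (Q ∧ Q)) ∨ (¬¬R ⊕ R) = max(1.000, 1.000) = 1.000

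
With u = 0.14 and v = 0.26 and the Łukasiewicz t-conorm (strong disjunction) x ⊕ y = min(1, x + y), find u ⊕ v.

u ⊕ v = min(1, 0.14 + 0.26) = min(1, 0.40) = 0.40
For comparison, the Gödel t-conorm max(x, y) would give 0.26.

0.40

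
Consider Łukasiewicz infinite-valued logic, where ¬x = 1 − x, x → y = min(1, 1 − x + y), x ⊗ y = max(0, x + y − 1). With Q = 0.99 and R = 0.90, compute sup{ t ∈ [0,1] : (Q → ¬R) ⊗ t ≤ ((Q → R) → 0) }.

0.98

¬R = 1 − 0.90 = 0.10
Q → ¬R = min(1, 1 − 0.99 + 0.10) = min(1, 0.11) = 0.11
So the left factor is Q → ¬R = 0.11.
Q → R = min(1, 1 − 0.99 + 0.90) = min(1, 0.91) = 0.91
(Q → R) → 0 = min(1, 1 − 0.91 + 0.00) = min(1, 0.09) = 0.09
So the right-hand bound is (Q → R) → 0 = 0.09.
The residuum of the Łukasiewicz t-norm gives the supremum: min(1, 1 − 0.11 + 0.09).
1 − 0.11 + 0.09 = 0.98, so t = min(1, 0.98) = 0.98.
Check: 0.11 ⊗ 0.98 = max(0, 0.09) = 0.09 ≤ 0.09.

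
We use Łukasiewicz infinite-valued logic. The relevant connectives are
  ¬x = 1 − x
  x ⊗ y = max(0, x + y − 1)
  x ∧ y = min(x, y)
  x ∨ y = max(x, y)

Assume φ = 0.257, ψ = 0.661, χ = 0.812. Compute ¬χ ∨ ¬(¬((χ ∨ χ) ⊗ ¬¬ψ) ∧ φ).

¬χ = 1 − 0.812 = 0.188
χ ∨ χ = max(0.812, 0.812) = 0.812
¬ψ = 1 − 0.661 = 0.339
¬¬ψ = 1 − 0.339 = 0.661
(χ ∨ χ) ⊗ ¬¬ψ = max(0, 0.812 + 0.661 − 1) = max(0, 0.473) = 0.473
¬((χ ∨ χ) ⊗ ¬¬ψ) = 1 − 0.473 = 0.527
¬((χ ∨ χ) ⊗ ¬¬ψ) ∧ φ = min(0.527, 0.257) = 0.257
¬(¬((χ ∨ χ) ⊗ ¬¬ψ) ∧ φ) = 1 − 0.257 = 0.743
¬χ ∨ ¬(¬((χ ∨ χ) ⊗ ¬¬ψ) ∧ φ) = max(0.188, 0.743) = 0.743

0.743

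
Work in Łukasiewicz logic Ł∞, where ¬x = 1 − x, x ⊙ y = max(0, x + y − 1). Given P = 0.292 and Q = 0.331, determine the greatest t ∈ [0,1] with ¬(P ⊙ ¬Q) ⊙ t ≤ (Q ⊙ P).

¬Q = 1 − 0.331 = 0.669
P ⊙ ¬Q = max(0, 0.292 + 0.669 − 1) = max(0, -0.039) = 0.000
¬(P ⊙ ¬Q) = 1 − 0.000 = 1.000
So the left factor is ¬(P ⊙ ¬Q) = 1.000.
Q ⊙ P = max(0, 0.331 + 0.292 − 1) = max(0, -0.377) = 0.000
So the right-hand bound is Q ⊙ P = 0.000.
The residuum of the Łukasiewicz t-norm gives the supremum: min(1, 1 − 1.000 + 0.000).
1 − 1.000 + 0.000 = 0.000, so t = min(1, 0.000) = 0.000.
Check: 1.000 ⊙ 0.000 = max(0, 0.000) = 0.000 ≤ 0.000.

0.000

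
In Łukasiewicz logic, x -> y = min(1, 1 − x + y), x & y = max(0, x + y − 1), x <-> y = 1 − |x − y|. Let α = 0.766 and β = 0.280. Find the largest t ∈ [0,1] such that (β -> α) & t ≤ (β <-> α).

0.514

β -> α = min(1, 1 − 0.280 + 0.766) = min(1, 1.486) = 1.000
So the left factor is β -> α = 1.000.
β <-> α = 1 − |0.280 − 0.766| = 1 − 0.486 = 0.514
So the right-hand bound is β <-> α = 0.514.
The residuum of the Łukasiewicz t-norm gives the supremum: min(1, 1 − 1.000 + 0.514).
1 − 1.000 + 0.514 = 0.514, so t = min(1, 0.514) = 0.514.
Check: 1.000 & 0.514 = max(0, 0.514) = 0.514 ≤ 0.514.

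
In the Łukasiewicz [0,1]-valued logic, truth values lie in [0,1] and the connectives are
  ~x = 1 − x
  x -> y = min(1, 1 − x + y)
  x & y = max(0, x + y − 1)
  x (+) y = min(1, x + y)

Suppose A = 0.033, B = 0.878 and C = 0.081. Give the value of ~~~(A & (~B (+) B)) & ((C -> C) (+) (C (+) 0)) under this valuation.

0.967

~B = 1 − 0.878 = 0.122
~B (+) B = min(1, 0.122 + 0.878) = min(1, 1.000) = 1.000
A & (~B (+) B) = max(0, 0.033 + 1.000 − 1) = max(0, 0.033) = 0.033
~(A & (~B (+) B)) = 1 − 0.033 = 0.967
~~(A & (~B (+) B)) = 1 − 0.967 = 0.033
~~~(A & (~B (+) B)) = 1 − 0.033 = 0.967
C -> C = min(1, 1 − 0.081 + 0.081) = min(1, 1.000) = 1.000
C (+) 0 = min(1, 0.081 + 0.000) = min(1, 0.081) = 0.081
(C -> C) (+) (C (+) 0) = min(1, 1.000 + 0.081) = min(1, 1.081) = 1.000
~~~(A & (~B (+) B)) & ((C -> C) (+) (C (+) 0)) = max(0, 0.967 + 1.000 − 1) = max(0, 0.967) = 0.967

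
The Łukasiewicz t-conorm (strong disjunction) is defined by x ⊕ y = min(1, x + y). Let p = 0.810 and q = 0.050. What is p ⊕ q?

p ⊕ q = min(1, 0.810 + 0.050) = min(1, 0.860) = 0.860
For comparison, the Gödel t-conorm max(x, y) would give 0.810.

0.860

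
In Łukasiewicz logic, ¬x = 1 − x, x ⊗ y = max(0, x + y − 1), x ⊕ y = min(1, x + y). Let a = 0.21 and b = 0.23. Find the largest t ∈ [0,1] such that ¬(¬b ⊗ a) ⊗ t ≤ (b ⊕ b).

0.46

¬b = 1 − 0.23 = 0.77
¬b ⊗ a = max(0, 0.77 + 0.21 − 1) = max(0, -0.02) = 0.00
¬(¬b ⊗ a) = 1 − 0.00 = 1.00
So the left factor is ¬(¬b ⊗ a) = 1.00.
b ⊕ b = min(1, 0.23 + 0.23) = min(1, 0.46) = 0.46
So the right-hand bound is b ⊕ b = 0.46.
The residuum of the Łukasiewicz t-norm gives the supremum: min(1, 1 − 1.00 + 0.46).
1 − 1.00 + 0.46 = 0.46, so t = min(1, 0.46) = 0.46.
Check: 1.00 ⊗ 0.46 = max(0, 0.46) = 0.46 ≤ 0.46.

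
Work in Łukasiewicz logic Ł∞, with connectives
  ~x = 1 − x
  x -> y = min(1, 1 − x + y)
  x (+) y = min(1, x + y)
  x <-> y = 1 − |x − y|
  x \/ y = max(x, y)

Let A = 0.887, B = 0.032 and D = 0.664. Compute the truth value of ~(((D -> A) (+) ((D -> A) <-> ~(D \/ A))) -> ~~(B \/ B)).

D -> A = min(1, 1 − 0.664 + 0.887) = min(1, 1.223) = 1.000
D \/ A = max(0.664, 0.887) = 0.887
~(D \/ A) = 1 − 0.887 = 0.113
(D -> A) <-> ~(D \/ A) = 1 − |1.000 − 0.113| = 1 − 0.887 = 0.113
(D -> A) (+) ((D -> A) <-> ~(D \/ A)) = min(1, 1.000 + 0.113) = min(1, 1.113) = 1.000
B \/ B = max(0.032, 0.032) = 0.032
~(B \/ B) = 1 − 0.032 = 0.968
~~(B \/ B) = 1 − 0.968 = 0.032
((D -> A) (+) ((D -> A) <-> ~(D \/ A))) -> ~~(B \/ B) = min(1, 1 − 1.000 + 0.032) = min(1, 0.032) = 0.032
~(((D -> A) (+) ((D -> A) <-> ~(D \/ A))) -> ~~(B \/ B)) = 1 − 0.032 = 0.968

0.968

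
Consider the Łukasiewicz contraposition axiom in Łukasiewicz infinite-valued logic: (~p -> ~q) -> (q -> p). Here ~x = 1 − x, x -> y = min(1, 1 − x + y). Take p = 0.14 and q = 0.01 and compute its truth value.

1.00

~p = 1 − 0.14 = 0.86
~q = 1 − 0.01 = 0.99
~p -> ~q = min(1, 1 − 0.86 + 0.99) = min(1, 1.13) = 1.00
q -> p = min(1, 1 − 0.01 + 0.14) = min(1, 1.13) = 1.00
(~p -> ~q) -> (q -> p) = min(1, 1 − 1.00 + 1.00) = min(1, 1.00) = 1.00
(As expected: an axiom of Ł∞, always 1.)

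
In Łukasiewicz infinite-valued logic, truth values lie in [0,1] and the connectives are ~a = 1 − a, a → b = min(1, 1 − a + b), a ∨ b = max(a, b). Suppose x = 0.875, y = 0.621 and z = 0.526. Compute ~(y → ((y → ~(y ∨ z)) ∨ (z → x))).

0.000

y ∨ z = max(0.621, 0.526) = 0.621
~(y ∨ z) = 1 − 0.621 = 0.379
y → ~(y ∨ z) = min(1, 1 − 0.621 + 0.379) = min(1, 0.758) = 0.758
z → x = min(1, 1 − 0.526 + 0.875) = min(1, 1.349) = 1.000
(y → ~(y ∨ z)) ∨ (z → x) = max(0.758, 1.000) = 1.000
y → ((y → ~(y ∨ z)) ∨ (z → x)) = min(1, 1 − 0.621 + 1.000) = min(1, 1.379) = 1.000
~(y → ((y → ~(y ∨ z)) ∨ (z → x))) = 1 − 1.000 = 0.000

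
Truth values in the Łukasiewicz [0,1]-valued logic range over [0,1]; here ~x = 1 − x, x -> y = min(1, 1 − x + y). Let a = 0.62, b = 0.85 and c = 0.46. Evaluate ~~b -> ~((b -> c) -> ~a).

~b = 1 − 0.85 = 0.15
~~b = 1 − 0.15 = 0.85
b -> c = min(1, 1 − 0.85 + 0.46) = min(1, 0.61) = 0.61
~a = 1 − 0.62 = 0.38
(b -> c) -> ~a = min(1, 1 − 0.61 + 0.38) = min(1, 0.77) = 0.77
~((b -> c) -> ~a) = 1 − 0.77 = 0.23
~~b -> ~((b -> c) -> ~a) = min(1, 1 − 0.85 + 0.23) = min(1, 0.38) = 0.38

0.38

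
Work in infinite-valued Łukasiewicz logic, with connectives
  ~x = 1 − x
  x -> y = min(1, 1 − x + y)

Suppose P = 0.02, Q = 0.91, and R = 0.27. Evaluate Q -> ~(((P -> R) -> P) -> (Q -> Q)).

P -> R = min(1, 1 − 0.02 + 0.27) = min(1, 1.25) = 1.00
(P -> R) -> P = min(1, 1 − 1.00 + 0.02) = min(1, 0.02) = 0.02
Q -> Q = min(1, 1 − 0.91 + 0.91) = min(1, 1.00) = 1.00
((P -> R) -> P) -> (Q -> Q) = min(1, 1 − 0.02 + 1.00) = min(1, 1.98) = 1.00
~(((P -> R) -> P) -> (Q -> Q)) = 1 − 1.00 = 0.00
Q -> ~(((P -> R) -> P) -> (Q -> Q)) = min(1, 1 − 0.91 + 0.00) = min(1, 0.09) = 0.09

0.09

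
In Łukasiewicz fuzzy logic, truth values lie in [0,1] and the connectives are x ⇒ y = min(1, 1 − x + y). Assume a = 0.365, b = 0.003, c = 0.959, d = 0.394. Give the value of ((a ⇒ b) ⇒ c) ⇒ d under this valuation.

0.394

a ⇒ b = min(1, 1 − 0.365 + 0.003) = min(1, 0.638) = 0.638
(a ⇒ b) ⇒ c = min(1, 1 − 0.638 + 0.959) = min(1, 1.321) = 1.000
((a ⇒ b) ⇒ c) ⇒ d = min(1, 1 − 1.000 + 0.394) = min(1, 0.394) = 0.394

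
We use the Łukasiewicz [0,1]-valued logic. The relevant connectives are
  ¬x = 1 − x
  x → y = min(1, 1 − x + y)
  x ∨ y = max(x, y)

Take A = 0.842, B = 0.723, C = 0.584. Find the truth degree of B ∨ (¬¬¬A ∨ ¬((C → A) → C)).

¬A = 1 − 0.842 = 0.158
¬¬A = 1 − 0.158 = 0.842
¬¬¬A = 1 − 0.842 = 0.158
C → A = min(1, 1 − 0.584 + 0.842) = min(1, 1.258) = 1.000
(C → A) → C = min(1, 1 − 1.000 + 0.584) = min(1, 0.584) = 0.584
¬((C → A) → C) = 1 − 0.584 = 0.416
¬¬¬A ∨ ¬((C → A) → C) = max(0.158, 0.416) = 0.416
B ∨ (¬¬¬A ∨ ¬((C → A) → C)) = max(0.723, 0.416) = 0.723

0.723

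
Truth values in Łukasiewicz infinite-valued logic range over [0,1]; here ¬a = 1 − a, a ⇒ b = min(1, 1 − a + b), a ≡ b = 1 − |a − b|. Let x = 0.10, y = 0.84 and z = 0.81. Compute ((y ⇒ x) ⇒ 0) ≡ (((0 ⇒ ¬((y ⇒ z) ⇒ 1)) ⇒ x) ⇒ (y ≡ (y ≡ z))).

y ⇒ x = min(1, 1 − 0.84 + 0.10) = min(1, 0.26) = 0.26
(y ⇒ x) ⇒ 0 = min(1, 1 − 0.26 + 0.00) = min(1, 0.74) = 0.74
y ⇒ z = min(1, 1 − 0.84 + 0.81) = min(1, 0.97) = 0.97
(y ⇒ z) ⇒ 1 = min(1, 1 − 0.97 + 1.00) = min(1, 1.03) = 1.00
¬((y ⇒ z) ⇒ 1) = 1 − 1.00 = 0.00
0 ⇒ ¬((y ⇒ z) ⇒ 1) = min(1, 1 − 0.00 + 0.00) = min(1, 1.00) = 1.00
(0 ⇒ ¬((y ⇒ z) ⇒ 1)) ⇒ x = min(1, 1 − 1.00 + 0.10) = min(1, 0.10) = 0.10
y ≡ z = 1 − |0.84 − 0.81| = 1 − 0.03 = 0.97
y ≡ (y ≡ z) = 1 − |0.84 − 0.97| = 1 − 0.13 = 0.87
((0 ⇒ ¬((y ⇒ z) ⇒ 1)) ⇒ x) ⇒ (y ≡ (y ≡ z)) = min(1, 1 − 0.10 + 0.87) = min(1, 1.77) = 1.00
((y ⇒ x) ⇒ 0) ≡ (((0 ⇒ ¬((y ⇒ z) ⇒ 1)) ⇒ x) ⇒ (y ≡ (y ≡ z))) = 1 − |0.74 − 1.00| = 1 − 0.26 = 0.74

0.74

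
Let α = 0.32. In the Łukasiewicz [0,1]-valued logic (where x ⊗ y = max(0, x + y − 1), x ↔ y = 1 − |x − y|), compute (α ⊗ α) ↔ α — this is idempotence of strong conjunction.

α ⊗ α = max(0, 0.32 + 0.32 − 1) = max(0, -0.36) = 0.00
(α ⊗ α) ↔ α = 1 − |0.00 − 0.32| = 1 − 0.32 = 0.68
(The value 0.68 < 1 shows this instance is not satisfied; fails in Ł∞ since a ⊗ a = max(0, 2a−1) ≠ a in general.)

0.68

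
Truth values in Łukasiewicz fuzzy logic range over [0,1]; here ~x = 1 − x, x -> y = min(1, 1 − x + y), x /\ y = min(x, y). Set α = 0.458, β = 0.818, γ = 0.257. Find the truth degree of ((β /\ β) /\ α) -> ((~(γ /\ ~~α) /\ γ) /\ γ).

0.799

β /\ β = min(0.818, 0.818) = 0.818
(β /\ β) /\ α = min(0.818, 0.458) = 0.458
~α = 1 − 0.458 = 0.542
~~α = 1 − 0.542 = 0.458
γ /\ ~~α = min(0.257, 0.458) = 0.257
~(γ /\ ~~α) = 1 − 0.257 = 0.743
~(γ /\ ~~α) /\ γ = min(0.743, 0.257) = 0.257
(~(γ /\ ~~α) /\ γ) /\ γ = min(0.257, 0.257) = 0.257
((β /\ β) /\ α) -> ((~(γ /\ ~~α) /\ γ) /\ γ) = min(1, 1 − 0.458 + 0.257) = min(1, 0.799) = 0.799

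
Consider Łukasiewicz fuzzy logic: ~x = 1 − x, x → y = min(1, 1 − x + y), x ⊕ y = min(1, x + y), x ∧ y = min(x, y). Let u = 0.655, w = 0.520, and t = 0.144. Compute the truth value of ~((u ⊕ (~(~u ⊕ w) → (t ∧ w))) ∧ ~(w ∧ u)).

~u = 1 − 0.655 = 0.345
~u ⊕ w = min(1, 0.345 + 0.520) = min(1, 0.865) = 0.865
~(~u ⊕ w) = 1 − 0.865 = 0.135
t ∧ w = min(0.144, 0.520) = 0.144
~(~u ⊕ w) → (t ∧ w) = min(1, 1 − 0.135 + 0.144) = min(1, 1.009) = 1.000
u ⊕ (~(~u ⊕ w) → (t ∧ w)) = min(1, 0.655 + 1.000) = min(1, 1.655) = 1.000
w ∧ u = min(0.520, 0.655) = 0.520
~(w ∧ u) = 1 − 0.520 = 0.480
(u ⊕ (~(~u ⊕ w) → (t ∧ w))) ∧ ~(w ∧ u) = min(1.000, 0.480) = 0.480
~((u ⊕ (~(~u ⊕ w) → (t ∧ w))) ∧ ~(w ∧ u)) = 1 − 0.480 = 0.520

0.520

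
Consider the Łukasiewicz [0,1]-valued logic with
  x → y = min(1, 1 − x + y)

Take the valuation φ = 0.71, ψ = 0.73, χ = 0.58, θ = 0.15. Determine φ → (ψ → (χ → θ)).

χ → θ = min(1, 1 − 0.58 + 0.15) = min(1, 0.57) = 0.57
ψ → (χ → θ) = min(1, 1 − 0.73 + 0.57) = min(1, 0.84) = 0.84
φ → (ψ → (χ → θ)) = min(1, 1 − 0.71 + 0.84) = min(1, 1.13) = 1.00

1.00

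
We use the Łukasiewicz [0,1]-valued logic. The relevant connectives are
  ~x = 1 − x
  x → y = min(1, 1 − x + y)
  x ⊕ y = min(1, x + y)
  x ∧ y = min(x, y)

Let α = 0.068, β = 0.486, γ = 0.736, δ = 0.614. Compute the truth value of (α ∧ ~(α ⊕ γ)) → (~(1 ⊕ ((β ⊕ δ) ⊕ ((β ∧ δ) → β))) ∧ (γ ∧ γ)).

α ⊕ γ = min(1, 0.068 + 0.736) = min(1, 0.804) = 0.804
~(α ⊕ γ) = 1 − 0.804 = 0.196
α ∧ ~(α ⊕ γ) = min(0.068, 0.196) = 0.068
β ⊕ δ = min(1, 0.486 + 0.614) = min(1, 1.100) = 1.000
β ∧ δ = min(0.486, 0.614) = 0.486
(β ∧ δ) → β = min(1, 1 − 0.486 + 0.486) = min(1, 1.000) = 1.000
(β ⊕ δ) ⊕ ((β ∧ δ) → β) = min(1, 1.000 + 1.000) = min(1, 2.000) = 1.000
1 ⊕ ((β ⊕ δ) ⊕ ((β ∧ δ) → β)) = min(1, 1.000 + 1.000) = min(1, 2.000) = 1.000
~(1 ⊕ ((β ⊕ δ) ⊕ ((β ∧ δ) → β))) = 1 − 1.000 = 0.000
γ ∧ γ = min(0.736, 0.736) = 0.736
~(1 ⊕ ((β ⊕ δ) ⊕ ((β ∧ δ) → β))) ∧ (γ ∧ γ) = min(0.000, 0.736) = 0.000
(α ∧ ~(α ⊕ γ)) → (~(1 ⊕ ((β ⊕ δ) ⊕ ((β ∧ δ) → β))) ∧ (γ ∧ γ)) = min(1, 1 − 0.068 + 0.000) = min(1, 0.932) = 0.932

0.932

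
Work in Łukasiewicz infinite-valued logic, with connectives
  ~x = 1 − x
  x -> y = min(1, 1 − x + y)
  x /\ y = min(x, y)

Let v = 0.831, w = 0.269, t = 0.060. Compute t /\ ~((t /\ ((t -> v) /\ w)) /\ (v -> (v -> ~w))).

t -> v = min(1, 1 − 0.060 + 0.831) = min(1, 1.771) = 1.000
(t -> v) /\ w = min(1.000, 0.269) = 0.269
t /\ ((t -> v) /\ w) = min(0.060, 0.269) = 0.060
~w = 1 − 0.269 = 0.731
v -> ~w = min(1, 1 − 0.831 + 0.731) = min(1, 0.900) = 0.900
v -> (v -> ~w) = min(1, 1 − 0.831 + 0.900) = min(1, 1.069) = 1.000
(t /\ ((t -> v) /\ w)) /\ (v -> (v -> ~w)) = min(0.060, 1.000) = 0.060
~((t /\ ((t -> v) /\ w)) /\ (v -> (v -> ~w))) = 1 − 0.060 = 0.940
t /\ ~((t /\ ((t -> v) /\ w)) /\ (v -> (v -> ~w))) = min(0.060, 0.940) = 0.060

0.060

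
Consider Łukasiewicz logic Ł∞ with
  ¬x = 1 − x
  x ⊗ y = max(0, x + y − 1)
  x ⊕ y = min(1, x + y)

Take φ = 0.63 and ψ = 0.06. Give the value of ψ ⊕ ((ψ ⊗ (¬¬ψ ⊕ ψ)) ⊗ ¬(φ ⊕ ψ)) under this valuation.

¬ψ = 1 − 0.06 = 0.94
¬¬ψ = 1 − 0.94 = 0.06
¬¬ψ ⊕ ψ = min(1, 0.06 + 0.06) = min(1, 0.12) = 0.12
ψ ⊗ (¬¬ψ ⊕ ψ) = max(0, 0.06 + 0.12 − 1) = max(0, -0.82) = 0.00
φ ⊕ ψ = min(1, 0.63 + 0.06) = min(1, 0.69) = 0.69
¬(φ ⊕ ψ) = 1 − 0.69 = 0.31
(ψ ⊗ (¬¬ψ ⊕ ψ)) ⊗ ¬(φ ⊕ ψ) = max(0, 0.00 + 0.31 − 1) = max(0, -0.69) = 0.00
ψ ⊕ ((ψ ⊗ (¬¬ψ ⊕ ψ)) ⊗ ¬(φ ⊕ ψ)) = min(1, 0.06 + 0.00) = min(1, 0.06) = 0.06

0.06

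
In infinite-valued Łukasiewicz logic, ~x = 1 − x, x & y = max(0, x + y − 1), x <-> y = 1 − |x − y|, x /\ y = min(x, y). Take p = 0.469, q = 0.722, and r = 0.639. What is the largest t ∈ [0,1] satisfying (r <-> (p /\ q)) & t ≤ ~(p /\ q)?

p /\ q = min(0.469, 0.722) = 0.469
r <-> (p /\ q) = 1 − |0.639 − 0.469| = 1 − 0.170 = 0.830
So the left factor is r <-> (p /\ q) = 0.830.
~(p /\ q) = 1 − 0.469 = 0.531
So the right-hand bound is ~(p /\ q) = 0.531.
The residuum of the Łukasiewicz t-norm gives the supremum: min(1, 1 − 0.830 + 0.531).
1 − 0.830 + 0.531 = 0.701, so t = min(1, 0.701) = 0.701.
Check: 0.830 & 0.701 = max(0, 0.531) = 0.531 ≤ 0.531.

0.701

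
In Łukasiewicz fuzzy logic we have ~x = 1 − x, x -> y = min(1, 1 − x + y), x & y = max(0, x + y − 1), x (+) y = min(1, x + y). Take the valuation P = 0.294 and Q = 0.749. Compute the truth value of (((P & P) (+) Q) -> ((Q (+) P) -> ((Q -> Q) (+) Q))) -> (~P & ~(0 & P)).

0.706

P & P = max(0, 0.294 + 0.294 − 1) = max(0, -0.412) = 0.000
(P & P) (+) Q = min(1, 0.000 + 0.749) = min(1, 0.749) = 0.749
Q (+) P = min(1, 0.749 + 0.294) = min(1, 1.043) = 1.000
Q -> Q = min(1, 1 − 0.749 + 0.749) = min(1, 1.000) = 1.000
(Q -> Q) (+) Q = min(1, 1.000 + 0.749) = min(1, 1.749) = 1.000
(Q (+) P) -> ((Q -> Q) (+) Q) = min(1, 1 − 1.000 + 1.000) = min(1, 1.000) = 1.000
((P & P) (+) Q) -> ((Q (+) P) -> ((Q -> Q) (+) Q)) = min(1, 1 − 0.749 + 1.000) = min(1, 1.251) = 1.000
~P = 1 − 0.294 = 0.706
0 & P = max(0, 0.000 + 0.294 − 1) = max(0, -0.706) = 0.000
~(0 & P) = 1 − 0.000 = 1.000
~P & ~(0 & P) = max(0, 0.706 + 1.000 − 1) = max(0, 0.706) = 0.706
(((P & P) (+) Q) -> ((Q (+) P) -> ((Q -> Q) (+) Q))) -> (~P & ~(0 & P)) = min(1, 1 − 1.000 + 0.706) = min(1, 0.706) = 0.706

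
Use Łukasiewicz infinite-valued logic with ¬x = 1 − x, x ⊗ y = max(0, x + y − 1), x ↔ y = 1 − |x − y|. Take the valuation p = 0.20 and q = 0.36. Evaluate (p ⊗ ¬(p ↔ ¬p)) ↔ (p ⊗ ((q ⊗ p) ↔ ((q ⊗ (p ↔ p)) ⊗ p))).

¬p = 1 − 0.20 = 0.80
p ↔ ¬p = 1 − |0.20 − 0.80| = 1 − 0.60 = 0.40
¬(p ↔ ¬p) = 1 − 0.40 = 0.60
p ⊗ ¬(p ↔ ¬p) = max(0, 0.20 + 0.60 − 1) = max(0, -0.20) = 0.00
q ⊗ p = max(0, 0.36 + 0.20 − 1) = max(0, -0.44) = 0.00
p ↔ p = 1 − |0.20 − 0.20| = 1 − 0.00 = 1.00
q ⊗ (p ↔ p) = max(0, 0.36 + 1.00 − 1) = max(0, 0.36) = 0.36
(q ⊗ (p ↔ p)) ⊗ p = max(0, 0.36 + 0.20 − 1) = max(0, -0.44) = 0.00
(q ⊗ p) ↔ ((q ⊗ (p ↔ p)) ⊗ p) = 1 − |0.00 − 0.00| = 1 − 0.00 = 1.00
p ⊗ ((q ⊗ p) ↔ ((q ⊗ (p ↔ p)) ⊗ p)) = max(0, 0.20 + 1.00 − 1) = max(0, 0.20) = 0.20
(p ⊗ ¬(p ↔ ¬p)) ↔ (p ⊗ ((q ⊗ p) ↔ ((q ⊗ (p ↔ p)) ⊗ p))) = 1 − |0.00 − 0.20| = 1 − 0.20 = 0.80

0.80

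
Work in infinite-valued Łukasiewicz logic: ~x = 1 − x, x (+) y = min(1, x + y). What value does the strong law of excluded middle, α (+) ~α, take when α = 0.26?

~α = 1 − 0.26 = 0.74
α (+) ~α = min(1, 0.26 + 0.74) = min(1, 1.00) = 1.00
(As expected: always 1 in Ł∞ since a ⊕ (1−a) = 1.)

1.00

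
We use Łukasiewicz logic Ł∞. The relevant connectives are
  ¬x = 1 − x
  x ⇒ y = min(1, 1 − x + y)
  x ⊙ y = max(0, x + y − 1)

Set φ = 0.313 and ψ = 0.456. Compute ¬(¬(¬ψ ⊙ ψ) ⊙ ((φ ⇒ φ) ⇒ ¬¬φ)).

¬ψ = 1 − 0.456 = 0.544
¬ψ ⊙ ψ = max(0, 0.544 + 0.456 − 1) = max(0, 0.000) = 0.000
¬(¬ψ ⊙ ψ) = 1 − 0.000 = 1.000
φ ⇒ φ = min(1, 1 − 0.313 + 0.313) = min(1, 1.000) = 1.000
¬φ = 1 − 0.313 = 0.687
¬¬φ = 1 − 0.687 = 0.313
(φ ⇒ φ) ⇒ ¬¬φ = min(1, 1 − 1.000 + 0.313) = min(1, 0.313) = 0.313
¬(¬ψ ⊙ ψ) ⊙ ((φ ⇒ φ) ⇒ ¬¬φ) = max(0, 1.000 + 0.313 − 1) = max(0, 0.313) = 0.313
¬(¬(¬ψ ⊙ ψ) ⊙ ((φ ⇒ φ) ⇒ ¬¬φ)) = 1 − 0.313 = 0.687

0.687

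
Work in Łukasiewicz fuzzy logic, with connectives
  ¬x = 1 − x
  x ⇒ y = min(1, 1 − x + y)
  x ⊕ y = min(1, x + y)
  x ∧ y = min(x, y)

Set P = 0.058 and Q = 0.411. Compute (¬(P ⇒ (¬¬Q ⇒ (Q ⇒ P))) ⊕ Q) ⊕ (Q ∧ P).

0.469

¬Q = 1 − 0.411 = 0.589
¬¬Q = 1 − 0.589 = 0.411
Q ⇒ P = min(1, 1 − 0.411 + 0.058) = min(1, 0.647) = 0.647
¬¬Q ⇒ (Q ⇒ P) = min(1, 1 − 0.411 + 0.647) = min(1, 1.236) = 1.000
P ⇒ (¬¬Q ⇒ (Q ⇒ P)) = min(1, 1 − 0.058 + 1.000) = min(1, 1.942) = 1.000
¬(P ⇒ (¬¬Q ⇒ (Q ⇒ P))) = 1 − 1.000 = 0.000
¬(P ⇒ (¬¬Q ⇒ (Q ⇒ P))) ⊕ Q = min(1, 0.000 + 0.411) = min(1, 0.411) = 0.411
Q ∧ P = min(0.411, 0.058) = 0.058
(¬(P ⇒ (¬¬Q ⇒ (Q ⇒ P))) ⊕ Q) ⊕ (Q ∧ P) = min(1, 0.411 + 0.058) = min(1, 0.469) = 0.469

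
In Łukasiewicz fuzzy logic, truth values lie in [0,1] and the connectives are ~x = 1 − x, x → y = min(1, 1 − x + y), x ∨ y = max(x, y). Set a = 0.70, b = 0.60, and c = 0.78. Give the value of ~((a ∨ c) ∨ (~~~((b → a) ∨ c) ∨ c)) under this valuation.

a ∨ c = max(0.70, 0.78) = 0.78
b → a = min(1, 1 − 0.60 + 0.70) = min(1, 1.10) = 1.00
(b → a) ∨ c = max(1.00, 0.78) = 1.00
~((b → a) ∨ c) = 1 − 1.00 = 0.00
~~((b → a) ∨ c) = 1 − 0.00 = 1.00
~~~((b → a) ∨ c) = 1 − 1.00 = 0.00
~~~((b → a) ∨ c) ∨ c = max(0.00, 0.78) = 0.78
(a ∨ c) ∨ (~~~((b → a) ∨ c) ∨ c) = max(0.78, 0.78) = 0.78
~((a ∨ c) ∨ (~~~((b → a) ∨ c) ∨ c)) = 1 − 0.78 = 0.22

0.22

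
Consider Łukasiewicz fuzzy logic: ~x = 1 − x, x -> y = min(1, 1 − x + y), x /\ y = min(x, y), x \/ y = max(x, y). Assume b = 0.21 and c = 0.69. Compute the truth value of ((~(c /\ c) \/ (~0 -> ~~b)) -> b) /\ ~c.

0.31

c /\ c = min(0.69, 0.69) = 0.69
~(c /\ c) = 1 − 0.69 = 0.31
~0 = 1 − 0.00 = 1.00
~b = 1 − 0.21 = 0.79
~~b = 1 − 0.79 = 0.21
~0 -> ~~b = min(1, 1 − 1.00 + 0.21) = min(1, 0.21) = 0.21
~(c /\ c) \/ (~0 -> ~~b) = max(0.31, 0.21) = 0.31
(~(c /\ c) \/ (~0 -> ~~b)) -> b = min(1, 1 − 0.31 + 0.21) = min(1, 0.90) = 0.90
~c = 1 − 0.69 = 0.31
((~(c /\ c) \/ (~0 -> ~~b)) -> b) /\ ~c = min(0.90, 0.31) = 0.31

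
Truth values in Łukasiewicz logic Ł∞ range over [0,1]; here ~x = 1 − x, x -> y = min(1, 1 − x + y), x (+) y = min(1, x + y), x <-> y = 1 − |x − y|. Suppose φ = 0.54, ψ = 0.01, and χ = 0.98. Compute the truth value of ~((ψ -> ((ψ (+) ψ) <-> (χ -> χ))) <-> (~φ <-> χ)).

0.52

ψ (+) ψ = min(1, 0.01 + 0.01) = min(1, 0.02) = 0.02
χ -> χ = min(1, 1 − 0.98 + 0.98) = min(1, 1.00) = 1.00
(ψ (+) ψ) <-> (χ -> χ) = 1 − |0.02 − 1.00| = 1 − 0.98 = 0.02
ψ -> ((ψ (+) ψ) <-> (χ -> χ)) = min(1, 1 − 0.01 + 0.02) = min(1, 1.01) = 1.00
~φ = 1 − 0.54 = 0.46
~φ <-> χ = 1 − |0.46 − 0.98| = 1 − 0.52 = 0.48
(ψ -> ((ψ (+) ψ) <-> (χ -> χ))) <-> (~φ <-> χ) = 1 − |1.00 − 0.48| = 1 − 0.52 = 0.48
~((ψ -> ((ψ (+) ψ) <-> (χ -> χ))) <-> (~φ <-> χ)) = 1 − 0.48 = 0.52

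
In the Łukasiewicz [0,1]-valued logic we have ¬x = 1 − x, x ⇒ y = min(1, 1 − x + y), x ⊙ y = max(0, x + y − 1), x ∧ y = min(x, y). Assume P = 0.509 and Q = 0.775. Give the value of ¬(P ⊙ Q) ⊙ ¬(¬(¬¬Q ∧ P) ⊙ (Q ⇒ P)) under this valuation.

0.491

P ⊙ Q = max(0, 0.509 + 0.775 − 1) = max(0, 0.284) = 0.284
¬(P ⊙ Q) = 1 − 0.284 = 0.716
¬Q = 1 − 0.775 = 0.225
¬¬Q = 1 − 0.225 = 0.775
¬¬Q ∧ P = min(0.775, 0.509) = 0.509
¬(¬¬Q ∧ P) = 1 − 0.509 = 0.491
Q ⇒ P = min(1, 1 − 0.775 + 0.509) = min(1, 0.734) = 0.734
¬(¬¬Q ∧ P) ⊙ (Q ⇒ P) = max(0, 0.491 + 0.734 − 1) = max(0, 0.225) = 0.225
¬(¬(¬¬Q ∧ P) ⊙ (Q ⇒ P)) = 1 − 0.225 = 0.775
¬(P ⊙ Q) ⊙ ¬(¬(¬¬Q ∧ P) ⊙ (Q ⇒ P)) = max(0, 0.716 + 0.775 − 1) = max(0, 0.491) = 0.491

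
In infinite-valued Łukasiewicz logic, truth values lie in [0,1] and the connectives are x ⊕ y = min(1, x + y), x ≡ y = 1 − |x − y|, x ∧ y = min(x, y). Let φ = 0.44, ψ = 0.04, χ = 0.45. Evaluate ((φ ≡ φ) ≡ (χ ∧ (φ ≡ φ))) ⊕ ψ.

φ ≡ φ = 1 − |0.44 − 0.44| = 1 − 0.00 = 1.00
χ ∧ (φ ≡ φ) = min(0.45, 1.00) = 0.45
(φ ≡ φ) ≡ (χ ∧ (φ ≡ φ)) = 1 − |1.00 − 0.45| = 1 − 0.55 = 0.45
((φ ≡ φ) ≡ (χ ∧ (φ ≡ φ))) ⊕ ψ = min(1, 0.45 + 0.04) = min(1, 0.49) = 0.49

0.49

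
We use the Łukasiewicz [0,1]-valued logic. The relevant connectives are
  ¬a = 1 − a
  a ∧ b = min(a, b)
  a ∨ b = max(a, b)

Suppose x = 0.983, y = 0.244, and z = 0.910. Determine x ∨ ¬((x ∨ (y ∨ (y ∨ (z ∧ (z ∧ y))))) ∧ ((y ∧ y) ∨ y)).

z ∧ y = min(0.910, 0.244) = 0.244
z ∧ (z ∧ y) = min(0.910, 0.244) = 0.244
y ∨ (z ∧ (z ∧ y)) = max(0.244, 0.244) = 0.244
y ∨ (y ∨ (z ∧ (z ∧ y))) = max(0.244, 0.244) = 0.244
x ∨ (y ∨ (y ∨ (z ∧ (z ∧ y)))) = max(0.983, 0.244) = 0.983
y ∧ y = min(0.244, 0.244) = 0.244
(y ∧ y) ∨ y = max(0.244, 0.244) = 0.244
(x ∨ (y ∨ (y ∨ (z ∧ (z ∧ y))))) ∧ ((y ∧ y) ∨ y) = min(0.983, 0.244) = 0.244
¬((x ∨ (y ∨ (y ∨ (z ∧ (z ∧ y))))) ∧ ((y ∧ y) ∨ y)) = 1 − 0.244 = 0.756
x ∨ ¬((x ∨ (y ∨ (y ∨ (z ∧ (z ∧ y))))) ∧ ((y ∧ y) ∨ y)) = max(0.983, 0.756) = 0.983

0.983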